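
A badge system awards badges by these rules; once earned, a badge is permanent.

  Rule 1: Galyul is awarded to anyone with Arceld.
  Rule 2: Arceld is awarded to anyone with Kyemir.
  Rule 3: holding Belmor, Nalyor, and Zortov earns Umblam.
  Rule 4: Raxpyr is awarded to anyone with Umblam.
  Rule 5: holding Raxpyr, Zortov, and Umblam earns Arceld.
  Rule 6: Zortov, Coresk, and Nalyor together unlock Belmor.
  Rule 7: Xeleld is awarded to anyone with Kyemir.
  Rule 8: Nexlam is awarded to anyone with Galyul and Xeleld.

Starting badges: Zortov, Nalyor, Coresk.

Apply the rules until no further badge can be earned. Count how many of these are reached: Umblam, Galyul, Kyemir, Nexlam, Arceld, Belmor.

With Zortov, Coresk, and Nalyor, Belmor is earned (Rule 6).
With Belmor, Nalyor, and Zortov, Umblam is earned (Rule 3).
With Umblam, Raxpyr is earned (Rule 4).
With Raxpyr, Zortov, and Umblam, Arceld is earned (Rule 5).
With Arceld, Galyul is earned (Rule 1).
Umblam: reached.
Galyul: reached.
No rule produces Kyemir, and it is not given.
Nexlam would need Galyul and Xeleld (Rule 8), but Xeleld is never earned.
Arceld: reached.
Belmor: reached.
Reached: Umblam, Galyul, Arceld, and Belmor — 4 of the 6.

4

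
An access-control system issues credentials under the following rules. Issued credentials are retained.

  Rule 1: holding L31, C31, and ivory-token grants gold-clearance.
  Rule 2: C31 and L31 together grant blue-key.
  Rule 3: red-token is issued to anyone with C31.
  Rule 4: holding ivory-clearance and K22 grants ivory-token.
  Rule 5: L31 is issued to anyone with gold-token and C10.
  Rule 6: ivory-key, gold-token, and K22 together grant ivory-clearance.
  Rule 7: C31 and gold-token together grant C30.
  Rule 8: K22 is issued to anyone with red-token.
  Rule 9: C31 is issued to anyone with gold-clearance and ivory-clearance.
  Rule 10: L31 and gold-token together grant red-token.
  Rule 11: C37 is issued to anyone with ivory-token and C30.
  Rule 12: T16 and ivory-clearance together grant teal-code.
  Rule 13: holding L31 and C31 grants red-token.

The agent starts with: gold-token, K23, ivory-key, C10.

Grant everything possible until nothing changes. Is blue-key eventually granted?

blue-key would need C31 and L31 (Rule 2), but C31 is never granted.

No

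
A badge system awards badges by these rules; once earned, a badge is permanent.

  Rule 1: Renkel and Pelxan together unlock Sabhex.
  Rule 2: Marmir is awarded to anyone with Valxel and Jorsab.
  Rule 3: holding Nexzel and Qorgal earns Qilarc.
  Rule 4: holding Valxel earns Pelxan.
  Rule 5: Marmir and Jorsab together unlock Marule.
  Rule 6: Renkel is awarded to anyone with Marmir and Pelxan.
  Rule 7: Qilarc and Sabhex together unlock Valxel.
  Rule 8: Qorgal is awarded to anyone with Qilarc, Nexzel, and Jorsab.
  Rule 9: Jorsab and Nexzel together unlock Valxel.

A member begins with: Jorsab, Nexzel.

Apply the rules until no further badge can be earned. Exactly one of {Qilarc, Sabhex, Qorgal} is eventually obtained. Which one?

Sabhex

With Jorsab and Nexzel, Valxel is earned (Rule 9).
With Valxel and Jorsab, Marmir is earned (Rule 2).
With Valxel, Pelxan is earned (Rule 4).
With Marmir and Pelxan, Renkel is earned (Rule 6).
With Renkel and Pelxan, Sabhex is earned (Rule 1).
Qorgal would need Qilarc, Nexzel, and Jorsab (Rule 8), but Qilarc is never earned. Qilarc would need Nexzel and Qorgal (Rule 3), but Qorgal is never earned.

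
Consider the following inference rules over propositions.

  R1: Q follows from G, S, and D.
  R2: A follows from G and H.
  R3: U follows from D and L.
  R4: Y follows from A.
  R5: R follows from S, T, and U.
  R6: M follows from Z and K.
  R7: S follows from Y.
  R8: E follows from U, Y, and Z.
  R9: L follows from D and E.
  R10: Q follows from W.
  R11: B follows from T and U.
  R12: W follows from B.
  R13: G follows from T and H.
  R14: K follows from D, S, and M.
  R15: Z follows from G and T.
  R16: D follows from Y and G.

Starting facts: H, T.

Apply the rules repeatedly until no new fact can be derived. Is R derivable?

No

R would need S, T, and U (R5), but U is never established.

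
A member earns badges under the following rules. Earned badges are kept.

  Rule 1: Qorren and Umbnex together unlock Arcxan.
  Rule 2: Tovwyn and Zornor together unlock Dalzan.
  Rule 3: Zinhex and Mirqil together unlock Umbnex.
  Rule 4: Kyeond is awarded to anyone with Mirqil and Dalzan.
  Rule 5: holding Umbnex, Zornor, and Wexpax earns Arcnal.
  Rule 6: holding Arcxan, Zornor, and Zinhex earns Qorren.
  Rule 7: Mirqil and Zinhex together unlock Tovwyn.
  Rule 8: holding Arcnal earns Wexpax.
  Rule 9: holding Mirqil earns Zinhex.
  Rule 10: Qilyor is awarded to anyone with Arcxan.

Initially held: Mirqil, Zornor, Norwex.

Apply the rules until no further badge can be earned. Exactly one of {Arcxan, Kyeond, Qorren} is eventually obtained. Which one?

With Mirqil, Zinhex is earned (Rule 9).
With Mirqil and Zinhex, Tovwyn is earned (Rule 7).
With Tovwyn and Zornor, Dalzan is earned (Rule 2).
With Mirqil and Dalzan, Kyeond is earned (Rule 4).
Qorren would need Arcxan, Zornor, and Zinhex (Rule 6), but Arcxan is never earned. Arcxan would need Qorren and Umbnex (Rule 1), but Qorren is never earned.

Kyeond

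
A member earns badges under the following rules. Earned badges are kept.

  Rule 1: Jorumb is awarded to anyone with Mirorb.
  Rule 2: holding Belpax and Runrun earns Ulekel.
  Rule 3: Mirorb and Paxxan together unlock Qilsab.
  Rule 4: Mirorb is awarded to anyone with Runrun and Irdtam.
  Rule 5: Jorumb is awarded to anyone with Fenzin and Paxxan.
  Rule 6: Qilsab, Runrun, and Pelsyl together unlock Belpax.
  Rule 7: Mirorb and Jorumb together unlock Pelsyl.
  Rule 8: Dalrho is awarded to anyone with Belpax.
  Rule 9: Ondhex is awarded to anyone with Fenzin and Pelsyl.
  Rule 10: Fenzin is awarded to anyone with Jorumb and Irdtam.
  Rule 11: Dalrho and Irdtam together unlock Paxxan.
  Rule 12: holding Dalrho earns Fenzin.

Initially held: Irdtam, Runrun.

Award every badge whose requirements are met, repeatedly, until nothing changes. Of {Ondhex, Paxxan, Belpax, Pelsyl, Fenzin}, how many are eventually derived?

With Runrun and Irdtam, Mirorb is earned (Rule 4).
With Mirorb, Jorumb is earned (Rule 1).
With Jorumb and Irdtam, Fenzin is earned (Rule 10).
With Mirorb and Jorumb, Pelsyl is earned (Rule 7).
With Fenzin and Pelsyl, Ondhex is earned (Rule 9).
Ondhex: reached.
Paxxan would need Dalrho and Irdtam (Rule 11), but Dalrho is never earned.
Belpax would need Qilsab, Runrun, and Pelsyl (Rule 6), but Qilsab is never earned.
Pelsyl: reached.
Fenzin: reached.
Reached: Ondhex, Pelsyl, and Fenzin — 3 of the 5.

3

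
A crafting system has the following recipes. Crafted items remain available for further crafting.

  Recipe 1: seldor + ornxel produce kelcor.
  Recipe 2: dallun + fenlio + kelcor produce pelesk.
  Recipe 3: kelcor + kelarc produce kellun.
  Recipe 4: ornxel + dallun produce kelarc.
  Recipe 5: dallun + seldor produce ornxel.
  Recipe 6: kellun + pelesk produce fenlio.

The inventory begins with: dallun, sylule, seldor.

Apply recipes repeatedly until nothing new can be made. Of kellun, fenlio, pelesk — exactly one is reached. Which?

kellun

Using Recipe 5, dallun and seldor make ornxel.
seldor + ornxel → kelcor (Recipe 1).
ornxel + dallun → kelarc (Recipe 4).
Using Recipe 3, kelcor and kelarc make kellun.
pelesk would need dallun, fenlio, and kelcor (Recipe 2), but fenlio is never obtained. fenlio would need kellun and pelesk (Recipe 6), but pelesk is never obtained.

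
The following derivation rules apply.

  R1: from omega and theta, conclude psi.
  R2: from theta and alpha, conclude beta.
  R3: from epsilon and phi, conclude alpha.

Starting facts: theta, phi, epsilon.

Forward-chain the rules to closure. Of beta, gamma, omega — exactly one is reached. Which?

beta

epsilon and phi hold, so alpha follows (R3).
theta and alpha hold, so beta follows (R2).
No rule produces omega, and it is not given. No rule produces gamma, and it is not given.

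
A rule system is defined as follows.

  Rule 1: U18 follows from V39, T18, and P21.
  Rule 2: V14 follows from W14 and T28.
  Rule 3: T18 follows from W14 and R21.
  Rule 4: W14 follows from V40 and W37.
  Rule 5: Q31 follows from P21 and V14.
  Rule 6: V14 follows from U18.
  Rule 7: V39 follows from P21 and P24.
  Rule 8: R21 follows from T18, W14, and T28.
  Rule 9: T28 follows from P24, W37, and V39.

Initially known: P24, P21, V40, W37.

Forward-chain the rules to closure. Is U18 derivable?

No

U18 would need V39, T18, and P21 (Rule 1), but T18 is never established.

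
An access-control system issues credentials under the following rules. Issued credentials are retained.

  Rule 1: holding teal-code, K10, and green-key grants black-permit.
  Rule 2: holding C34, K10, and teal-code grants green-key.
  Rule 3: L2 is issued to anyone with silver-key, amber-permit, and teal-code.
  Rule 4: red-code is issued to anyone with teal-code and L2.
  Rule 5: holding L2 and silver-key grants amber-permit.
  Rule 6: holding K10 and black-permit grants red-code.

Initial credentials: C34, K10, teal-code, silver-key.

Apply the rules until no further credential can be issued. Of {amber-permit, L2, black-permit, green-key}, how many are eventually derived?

Holding C34, K10, and teal-code grants green-key (Rule 2).
Holding teal-code, K10, and green-key grants black-permit (Rule 1).
amber-permit would need L2 and silver-key (Rule 5), but L2 is never granted.
L2 would need silver-key, amber-permit, and teal-code (Rule 3), but amber-permit is never granted.
black-permit: reached.
green-key: reached.
Reached: black-permit and green-key — 2 of the 4.

2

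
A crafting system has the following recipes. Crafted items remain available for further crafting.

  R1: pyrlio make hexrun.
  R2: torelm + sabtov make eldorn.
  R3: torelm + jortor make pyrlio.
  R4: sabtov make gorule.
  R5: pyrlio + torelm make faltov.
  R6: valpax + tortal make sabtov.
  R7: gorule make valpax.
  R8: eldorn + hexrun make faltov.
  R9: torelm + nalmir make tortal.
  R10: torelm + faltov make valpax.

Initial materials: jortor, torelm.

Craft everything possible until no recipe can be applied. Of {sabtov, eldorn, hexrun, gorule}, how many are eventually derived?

Using R3, torelm and jortor make pyrlio.
Using R1, pyrlio makes hexrun.
sabtov would need valpax and tortal (R6), but tortal is never obtained.
eldorn would need torelm and sabtov (R2), but sabtov is never obtained.
hexrun: reached.
gorule would need sabtov (R4), but sabtov is never obtained.
Reached: hexrun — 1 of the 4.

1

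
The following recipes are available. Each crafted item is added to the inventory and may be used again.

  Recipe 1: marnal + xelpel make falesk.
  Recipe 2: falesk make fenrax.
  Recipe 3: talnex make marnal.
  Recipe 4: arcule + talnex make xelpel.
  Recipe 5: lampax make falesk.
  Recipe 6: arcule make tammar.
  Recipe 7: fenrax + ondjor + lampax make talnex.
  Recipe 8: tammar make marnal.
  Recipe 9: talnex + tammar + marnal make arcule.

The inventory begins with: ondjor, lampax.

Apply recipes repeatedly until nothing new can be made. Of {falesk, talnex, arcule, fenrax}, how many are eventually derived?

3

Using Recipe 5, lampax makes falesk.
Using Recipe 2, falesk makes fenrax.
Using Recipe 7, fenrax, ondjor, and lampax make talnex.
falesk: reached.
talnex: reached.
arcule would need talnex, tammar, and marnal (Recipe 9), but tammar is never obtained.
fenrax: reached.
Reached: falesk, talnex, and fenrax — 3 of the 4.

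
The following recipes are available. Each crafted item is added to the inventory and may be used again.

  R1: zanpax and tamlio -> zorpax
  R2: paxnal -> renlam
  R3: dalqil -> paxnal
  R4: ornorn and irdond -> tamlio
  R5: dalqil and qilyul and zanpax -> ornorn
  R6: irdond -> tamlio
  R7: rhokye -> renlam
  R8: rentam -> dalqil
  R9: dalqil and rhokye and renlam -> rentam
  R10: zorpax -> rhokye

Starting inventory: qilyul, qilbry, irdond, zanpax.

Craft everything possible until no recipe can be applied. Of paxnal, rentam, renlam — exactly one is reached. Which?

renlam

irdond -> tamlio (R6).
zanpax and tamlio -> zorpax (R1).
zorpax -> rhokye (R10).
rhokye -> renlam (R7).
rentam would need dalqil, rhokye, and renlam (R9), but dalqil is never obtained. paxnal would need dalqil (R3), but dalqil is never obtained.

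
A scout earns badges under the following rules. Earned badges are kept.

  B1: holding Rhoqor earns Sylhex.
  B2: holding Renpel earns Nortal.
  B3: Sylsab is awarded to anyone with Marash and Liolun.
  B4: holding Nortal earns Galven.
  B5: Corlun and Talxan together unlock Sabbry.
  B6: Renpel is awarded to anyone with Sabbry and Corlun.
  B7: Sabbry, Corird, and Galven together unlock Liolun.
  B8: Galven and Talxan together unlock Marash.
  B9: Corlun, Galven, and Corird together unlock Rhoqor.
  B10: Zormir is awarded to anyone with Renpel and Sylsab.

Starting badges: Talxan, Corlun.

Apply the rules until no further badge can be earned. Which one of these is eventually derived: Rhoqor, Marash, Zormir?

With Corlun and Talxan, Sabbry is earned (B5).
With Sabbry and Corlun, Renpel is earned (B6).
With Renpel, Nortal is earned (B2).
With Nortal, Galven is earned (B4).
With Galven and Talxan, Marash is earned (B8).
Rhoqor would need Corlun, Galven, and Corird (B9), but Corird is never earned. Zormir would need Renpel and Sylsab (B10), but Sylsab is never earned.

Marash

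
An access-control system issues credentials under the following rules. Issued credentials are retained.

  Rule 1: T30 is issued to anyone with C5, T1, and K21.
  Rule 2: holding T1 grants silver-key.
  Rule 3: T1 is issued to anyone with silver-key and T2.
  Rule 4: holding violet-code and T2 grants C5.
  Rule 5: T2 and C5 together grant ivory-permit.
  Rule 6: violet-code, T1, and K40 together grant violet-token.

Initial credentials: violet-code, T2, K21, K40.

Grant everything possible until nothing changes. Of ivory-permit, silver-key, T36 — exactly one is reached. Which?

ivory-permit

Holding violet-code and T2 grants C5 (Rule 4).
Holding T2 and C5 grants ivory-permit (Rule 5).
silver-key would need T1 (Rule 2), but T1 is never granted. No rule produces T36, and it is not given.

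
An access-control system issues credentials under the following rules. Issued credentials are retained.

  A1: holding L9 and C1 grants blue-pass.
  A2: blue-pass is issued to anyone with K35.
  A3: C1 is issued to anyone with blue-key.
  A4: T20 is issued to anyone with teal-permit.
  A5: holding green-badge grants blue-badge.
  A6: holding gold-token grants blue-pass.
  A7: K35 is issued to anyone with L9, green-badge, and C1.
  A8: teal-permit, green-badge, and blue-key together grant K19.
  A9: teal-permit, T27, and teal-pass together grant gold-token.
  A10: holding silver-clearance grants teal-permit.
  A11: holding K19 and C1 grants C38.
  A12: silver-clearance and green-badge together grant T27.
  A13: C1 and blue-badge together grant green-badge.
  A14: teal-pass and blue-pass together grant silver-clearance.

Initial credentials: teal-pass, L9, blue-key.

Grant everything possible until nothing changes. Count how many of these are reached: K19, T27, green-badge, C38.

K19 would need teal-permit, green-badge, and blue-key (A8), but green-badge is never granted.
T27 would need silver-clearance and green-badge (A12), but green-badge is never granted.
green-badge would need C1 and blue-badge (A13), but blue-badge is never granted.
C38 would need K19 and C1 (A11), but K19 is never granted.
None of the 4 are reached.

0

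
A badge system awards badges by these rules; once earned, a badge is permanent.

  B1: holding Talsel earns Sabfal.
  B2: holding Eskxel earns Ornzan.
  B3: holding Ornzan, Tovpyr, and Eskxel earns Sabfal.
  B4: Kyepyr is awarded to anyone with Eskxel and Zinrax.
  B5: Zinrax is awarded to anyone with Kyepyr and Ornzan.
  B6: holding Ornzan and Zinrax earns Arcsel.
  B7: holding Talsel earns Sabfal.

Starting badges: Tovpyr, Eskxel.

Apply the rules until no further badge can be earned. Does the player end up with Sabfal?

Yes

With Eskxel, Ornzan is earned (B2).
With Ornzan, Tovpyr, and Eskxel, Sabfal is earned (B3).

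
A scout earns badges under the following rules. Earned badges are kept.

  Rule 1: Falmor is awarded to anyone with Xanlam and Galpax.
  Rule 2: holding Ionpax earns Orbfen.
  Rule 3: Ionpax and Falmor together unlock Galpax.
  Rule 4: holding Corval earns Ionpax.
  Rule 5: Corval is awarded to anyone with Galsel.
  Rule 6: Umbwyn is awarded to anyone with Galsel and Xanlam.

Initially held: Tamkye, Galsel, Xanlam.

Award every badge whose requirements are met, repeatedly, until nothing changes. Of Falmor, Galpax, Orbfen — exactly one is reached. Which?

With Galsel, Corval is earned (Rule 5).
With Corval, Ionpax is earned (Rule 4).
With Ionpax, Orbfen is earned (Rule 2).
Falmor would need Xanlam and Galpax (Rule 1), but Galpax is never earned. Galpax would need Ionpax and Falmor (Rule 3), but Falmor is never earned.

Orbfen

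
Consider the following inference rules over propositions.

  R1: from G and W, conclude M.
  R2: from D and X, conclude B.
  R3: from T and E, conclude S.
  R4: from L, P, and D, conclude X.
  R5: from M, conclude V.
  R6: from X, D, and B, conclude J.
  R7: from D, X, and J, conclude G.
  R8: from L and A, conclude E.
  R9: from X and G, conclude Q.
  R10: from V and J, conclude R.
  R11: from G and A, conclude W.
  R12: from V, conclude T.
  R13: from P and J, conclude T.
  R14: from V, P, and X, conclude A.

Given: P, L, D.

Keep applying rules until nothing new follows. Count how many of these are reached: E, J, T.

L, P, and D hold, so X follows (R4).
From D and X, R2 gives B.
From X, D, and B, R6 gives J.
From P and J, R13 gives T.
E would need L and A (R8), but A is never established.
J: reached.
T: reached.
Reached: J and T — 2 of the 3.

2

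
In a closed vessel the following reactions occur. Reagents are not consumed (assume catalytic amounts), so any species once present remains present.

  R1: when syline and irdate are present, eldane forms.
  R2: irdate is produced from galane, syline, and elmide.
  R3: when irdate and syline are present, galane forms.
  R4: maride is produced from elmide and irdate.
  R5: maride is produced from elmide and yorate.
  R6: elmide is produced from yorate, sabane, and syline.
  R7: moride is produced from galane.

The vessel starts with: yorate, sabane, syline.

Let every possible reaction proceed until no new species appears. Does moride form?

No

moride would need galane (R7), but galane never forms.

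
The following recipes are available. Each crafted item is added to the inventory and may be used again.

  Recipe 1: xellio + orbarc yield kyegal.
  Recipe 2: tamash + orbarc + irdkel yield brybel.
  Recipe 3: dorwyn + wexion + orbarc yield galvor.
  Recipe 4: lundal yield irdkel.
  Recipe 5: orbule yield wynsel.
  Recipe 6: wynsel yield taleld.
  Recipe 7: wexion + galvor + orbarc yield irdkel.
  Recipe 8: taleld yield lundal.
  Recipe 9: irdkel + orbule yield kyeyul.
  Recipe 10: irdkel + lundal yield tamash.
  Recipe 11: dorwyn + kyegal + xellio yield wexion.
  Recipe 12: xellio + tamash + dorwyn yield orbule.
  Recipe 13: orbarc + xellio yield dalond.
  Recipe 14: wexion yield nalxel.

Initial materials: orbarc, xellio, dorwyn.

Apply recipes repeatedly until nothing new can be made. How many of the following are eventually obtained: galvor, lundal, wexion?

xellio + orbarc → kyegal (Recipe 1).
dorwyn + kyegal + xellio → wexion (Recipe 11).
dorwyn + wexion + orbarc → galvor (Recipe 3).
galvor: reached.
lundal would need taleld (Recipe 8), but taleld is never obtained.
wexion: reached.
Reached: galvor and wexion — 2 of the 3.

2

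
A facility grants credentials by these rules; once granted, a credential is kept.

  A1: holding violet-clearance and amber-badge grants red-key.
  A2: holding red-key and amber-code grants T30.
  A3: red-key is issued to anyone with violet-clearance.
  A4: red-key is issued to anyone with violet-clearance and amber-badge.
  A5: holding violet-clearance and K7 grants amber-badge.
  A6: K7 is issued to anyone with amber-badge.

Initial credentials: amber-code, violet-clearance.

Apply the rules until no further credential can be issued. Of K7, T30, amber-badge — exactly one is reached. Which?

T30

Holding violet-clearance grants red-key (A3).
Holding red-key and amber-code grants T30 (A2).
amber-badge would need violet-clearance and K7 (A5), but K7 is never granted. K7 would need amber-badge (A6), but amber-badge is never granted.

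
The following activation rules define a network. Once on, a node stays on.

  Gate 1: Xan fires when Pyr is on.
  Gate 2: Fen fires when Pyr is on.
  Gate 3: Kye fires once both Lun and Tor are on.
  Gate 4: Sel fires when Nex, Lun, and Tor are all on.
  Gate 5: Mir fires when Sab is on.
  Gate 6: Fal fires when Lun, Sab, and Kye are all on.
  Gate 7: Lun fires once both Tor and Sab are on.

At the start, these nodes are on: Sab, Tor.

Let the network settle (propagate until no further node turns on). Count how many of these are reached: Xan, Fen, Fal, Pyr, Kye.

2

Gate 7: Tor and Sab on → Lun on.
Lun and Tor are on, so Kye fires (Gate 3).
Gate 6: Lun, Sab, and Kye on → Fal on.
Xan would need Pyr (Gate 1), but Pyr never turns on.
Fen would need Pyr (Gate 2), but Pyr never turns on.
Fal: reached.
No rule produces Pyr, and it is not given.
Kye: reached.
Reached: Fal and Kye — 2 of the 5.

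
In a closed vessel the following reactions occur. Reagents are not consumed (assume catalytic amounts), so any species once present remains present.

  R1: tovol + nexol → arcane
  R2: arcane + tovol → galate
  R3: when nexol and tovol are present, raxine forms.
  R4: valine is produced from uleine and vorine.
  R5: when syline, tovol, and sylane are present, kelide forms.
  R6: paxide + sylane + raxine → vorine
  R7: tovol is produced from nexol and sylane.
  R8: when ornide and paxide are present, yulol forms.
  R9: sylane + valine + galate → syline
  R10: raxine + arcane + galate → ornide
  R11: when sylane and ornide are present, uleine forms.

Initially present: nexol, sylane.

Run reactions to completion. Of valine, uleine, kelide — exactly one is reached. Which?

uleine

nexol and sylane present → tovol forms (R7).
tovol and nexol present → arcane forms (R1).
nexol and tovol present → raxine forms (R3).
arcane and tovol present → galate forms (R2).
raxine, arcane, and galate present → ornide forms (R10).
sylane and ornide present → uleine forms (R11).
kelide would need syline, tovol, and sylane (R5), but syline never forms. valine would need uleine and vorine (R4), but vorine never forms.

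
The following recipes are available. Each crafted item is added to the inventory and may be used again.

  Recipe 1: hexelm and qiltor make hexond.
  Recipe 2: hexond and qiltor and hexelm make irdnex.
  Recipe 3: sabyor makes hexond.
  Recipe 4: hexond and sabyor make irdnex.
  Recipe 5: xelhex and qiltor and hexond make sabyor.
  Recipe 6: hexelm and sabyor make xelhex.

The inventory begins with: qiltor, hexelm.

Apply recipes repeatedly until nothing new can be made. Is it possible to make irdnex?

Using Recipe 1, hexelm and qiltor make hexond.
Using Recipe 2, hexond, qiltor, and hexelm make irdnex.

Yes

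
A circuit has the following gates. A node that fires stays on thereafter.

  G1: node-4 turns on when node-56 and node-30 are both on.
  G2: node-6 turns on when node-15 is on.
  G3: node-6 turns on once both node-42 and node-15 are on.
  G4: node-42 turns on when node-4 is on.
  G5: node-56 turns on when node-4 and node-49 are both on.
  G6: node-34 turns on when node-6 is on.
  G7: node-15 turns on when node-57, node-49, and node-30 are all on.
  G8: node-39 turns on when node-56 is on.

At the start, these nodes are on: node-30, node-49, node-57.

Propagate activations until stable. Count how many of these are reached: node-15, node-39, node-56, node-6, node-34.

3

node-57, node-49, and node-30 are on, so node-15 turns on (G7).
G2: node-15 on → node-6 on.
G6: node-6 on → node-34 on.
node-15: reached.
node-39 would need node-56 (G8), but node-56 never turns on.
node-56 would need node-4 and node-49 (G5), but node-4 never turns on.
node-6: reached.
node-34: reached.
Reached: node-15, node-6, and node-34 — 3 of the 5.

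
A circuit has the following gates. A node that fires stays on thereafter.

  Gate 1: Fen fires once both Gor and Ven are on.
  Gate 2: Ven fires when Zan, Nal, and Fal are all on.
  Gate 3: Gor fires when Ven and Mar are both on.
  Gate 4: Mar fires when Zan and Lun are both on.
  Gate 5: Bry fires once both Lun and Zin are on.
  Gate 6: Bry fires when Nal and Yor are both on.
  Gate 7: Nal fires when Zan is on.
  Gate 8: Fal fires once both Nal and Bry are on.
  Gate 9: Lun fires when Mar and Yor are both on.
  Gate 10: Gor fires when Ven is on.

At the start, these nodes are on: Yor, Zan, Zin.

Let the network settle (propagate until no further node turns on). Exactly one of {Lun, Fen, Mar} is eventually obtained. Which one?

Gate 7: Zan on → Nal on.
Nal and Yor are on, so Bry fires (Gate 6).
Nal and Bry are on, so Fal fires (Gate 8).
Zan, Nal, and Fal are on, so Ven fires (Gate 2).
Ven is on, so Gor fires (Gate 10).
Gate 1: Gor and Ven on → Fen on.
Mar would need Zan and Lun (Gate 4), but Lun never turns on. Lun would need Mar and Yor (Gate 9), but Mar never turns on.

Fen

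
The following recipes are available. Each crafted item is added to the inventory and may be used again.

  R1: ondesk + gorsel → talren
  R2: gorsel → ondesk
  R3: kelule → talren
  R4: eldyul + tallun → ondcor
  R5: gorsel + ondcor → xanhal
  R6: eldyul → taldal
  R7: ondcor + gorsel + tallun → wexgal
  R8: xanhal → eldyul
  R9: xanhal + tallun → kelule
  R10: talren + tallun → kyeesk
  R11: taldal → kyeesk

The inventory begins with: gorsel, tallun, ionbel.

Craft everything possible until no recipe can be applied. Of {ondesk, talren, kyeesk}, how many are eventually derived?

Using R2, gorsel makes ondesk.
ondesk + gorsel → talren (R1).
Using R10, talren and tallun make kyeesk.
ondesk: reached.
talren: reached.
kyeesk: reached.
All 3 are reached.

3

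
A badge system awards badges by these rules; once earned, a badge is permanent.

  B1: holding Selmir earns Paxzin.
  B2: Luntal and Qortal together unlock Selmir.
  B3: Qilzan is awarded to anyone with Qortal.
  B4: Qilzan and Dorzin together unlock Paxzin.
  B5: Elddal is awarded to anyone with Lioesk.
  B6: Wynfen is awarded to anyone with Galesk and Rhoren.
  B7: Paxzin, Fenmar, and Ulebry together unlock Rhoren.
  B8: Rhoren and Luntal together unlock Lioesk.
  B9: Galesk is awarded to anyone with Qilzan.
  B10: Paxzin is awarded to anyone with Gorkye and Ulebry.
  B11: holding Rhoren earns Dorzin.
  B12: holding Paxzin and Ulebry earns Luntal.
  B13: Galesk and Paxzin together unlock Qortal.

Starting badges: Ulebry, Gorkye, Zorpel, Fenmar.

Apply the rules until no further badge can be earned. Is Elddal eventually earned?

Yes

With Gorkye and Ulebry, Paxzin is earned (B10).
With Paxzin and Ulebry, Luntal is earned (B12).
With Paxzin, Fenmar, and Ulebry, Rhoren is earned (B7).
With Rhoren and Luntal, Lioesk is earned (B8).
With Lioesk, Elddal is earned (B5).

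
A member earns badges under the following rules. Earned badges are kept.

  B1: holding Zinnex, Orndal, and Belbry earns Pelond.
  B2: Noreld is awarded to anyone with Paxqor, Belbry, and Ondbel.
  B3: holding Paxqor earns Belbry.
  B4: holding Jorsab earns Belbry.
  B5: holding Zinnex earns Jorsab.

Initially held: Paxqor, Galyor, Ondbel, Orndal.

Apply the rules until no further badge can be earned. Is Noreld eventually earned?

With Paxqor, Belbry is earned (B3).
With Paxqor, Belbry, and Ondbel, Noreld is earned (B2).

Yes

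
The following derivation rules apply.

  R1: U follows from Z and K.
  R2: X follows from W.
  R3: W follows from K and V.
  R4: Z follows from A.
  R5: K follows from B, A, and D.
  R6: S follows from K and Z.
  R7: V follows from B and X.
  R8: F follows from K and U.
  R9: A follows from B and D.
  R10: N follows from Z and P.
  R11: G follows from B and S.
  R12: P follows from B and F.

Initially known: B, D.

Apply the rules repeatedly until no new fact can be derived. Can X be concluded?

X would need W (R2), but W is never established.

No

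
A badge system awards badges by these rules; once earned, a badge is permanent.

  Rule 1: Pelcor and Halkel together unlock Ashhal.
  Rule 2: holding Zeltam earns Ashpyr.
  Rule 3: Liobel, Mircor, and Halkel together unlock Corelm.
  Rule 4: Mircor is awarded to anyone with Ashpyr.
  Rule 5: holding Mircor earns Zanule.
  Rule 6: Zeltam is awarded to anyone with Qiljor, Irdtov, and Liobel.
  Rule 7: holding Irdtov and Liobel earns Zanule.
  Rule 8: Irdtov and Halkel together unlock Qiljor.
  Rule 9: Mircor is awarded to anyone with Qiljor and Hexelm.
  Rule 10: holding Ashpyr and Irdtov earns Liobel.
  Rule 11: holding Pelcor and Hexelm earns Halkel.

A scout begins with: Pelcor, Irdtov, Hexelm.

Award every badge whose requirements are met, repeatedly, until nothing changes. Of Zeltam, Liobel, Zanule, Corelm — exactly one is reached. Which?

Zanule

With Pelcor and Hexelm, Halkel is earned (Rule 11).
With Irdtov and Halkel, Qiljor is earned (Rule 8).
With Qiljor and Hexelm, Mircor is earned (Rule 9).
With Mircor, Zanule is earned (Rule 5).
Corelm would need Liobel, Mircor, and Halkel (Rule 3), but Liobel is never earned. Liobel would need Ashpyr and Irdtov (Rule 10), but Ashpyr is never earned. Zeltam would need Qiljor, Irdtov, and Liobel (Rule 6), but Liobel is never earned.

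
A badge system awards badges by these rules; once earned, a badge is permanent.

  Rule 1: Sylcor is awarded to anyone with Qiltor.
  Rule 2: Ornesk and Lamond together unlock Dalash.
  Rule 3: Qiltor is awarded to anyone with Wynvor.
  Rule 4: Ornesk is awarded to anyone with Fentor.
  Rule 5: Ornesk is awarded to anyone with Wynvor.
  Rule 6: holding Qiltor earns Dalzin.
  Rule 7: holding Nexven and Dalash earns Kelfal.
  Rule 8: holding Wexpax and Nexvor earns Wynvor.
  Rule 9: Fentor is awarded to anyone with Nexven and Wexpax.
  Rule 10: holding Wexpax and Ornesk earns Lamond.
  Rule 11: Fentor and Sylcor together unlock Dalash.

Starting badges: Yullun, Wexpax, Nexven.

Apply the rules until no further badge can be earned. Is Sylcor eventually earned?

No

Sylcor would need Qiltor (Rule 1), but Qiltor is never earned.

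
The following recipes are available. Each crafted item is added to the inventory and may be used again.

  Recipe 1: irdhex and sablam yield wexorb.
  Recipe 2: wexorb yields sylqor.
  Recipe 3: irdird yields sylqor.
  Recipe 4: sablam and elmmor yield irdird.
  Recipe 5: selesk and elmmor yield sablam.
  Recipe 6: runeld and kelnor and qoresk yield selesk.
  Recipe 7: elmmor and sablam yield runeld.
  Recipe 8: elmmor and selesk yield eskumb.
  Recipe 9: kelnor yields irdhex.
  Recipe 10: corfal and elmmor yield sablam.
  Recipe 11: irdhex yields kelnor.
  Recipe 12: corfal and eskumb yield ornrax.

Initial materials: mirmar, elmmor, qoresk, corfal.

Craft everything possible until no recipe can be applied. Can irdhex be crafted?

irdhex would need kelnor (Recipe 9), but kelnor is never obtained.

No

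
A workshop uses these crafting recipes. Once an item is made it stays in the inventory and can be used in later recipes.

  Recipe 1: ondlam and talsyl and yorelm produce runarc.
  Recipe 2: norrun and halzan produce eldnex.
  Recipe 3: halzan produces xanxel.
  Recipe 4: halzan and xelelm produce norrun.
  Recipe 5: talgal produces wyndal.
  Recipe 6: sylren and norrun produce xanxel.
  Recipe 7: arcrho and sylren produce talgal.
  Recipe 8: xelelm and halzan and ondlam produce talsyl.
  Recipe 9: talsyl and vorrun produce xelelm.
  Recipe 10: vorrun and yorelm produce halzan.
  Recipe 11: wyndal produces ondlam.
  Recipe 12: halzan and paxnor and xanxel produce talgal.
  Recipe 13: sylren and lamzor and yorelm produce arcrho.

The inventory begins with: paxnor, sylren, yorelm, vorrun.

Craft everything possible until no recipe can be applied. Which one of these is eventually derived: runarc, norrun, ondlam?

ondlam

vorrun and yorelm → halzan (Recipe 10).
Using Recipe 3, halzan makes xanxel.
halzan and paxnor and xanxel → talgal (Recipe 12).
talgal → wyndal (Recipe 5).
wyndal → ondlam (Recipe 11).
norrun would need halzan and xelelm (Recipe 4), but xelelm is never obtained. runarc would need ondlam, talsyl, and yorelm (Recipe 1), but talsyl is never obtained.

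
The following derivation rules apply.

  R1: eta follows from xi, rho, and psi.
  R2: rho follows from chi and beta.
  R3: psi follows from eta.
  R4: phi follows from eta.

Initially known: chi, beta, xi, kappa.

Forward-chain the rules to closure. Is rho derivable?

chi and beta hold, so rho follows (R2).

Yes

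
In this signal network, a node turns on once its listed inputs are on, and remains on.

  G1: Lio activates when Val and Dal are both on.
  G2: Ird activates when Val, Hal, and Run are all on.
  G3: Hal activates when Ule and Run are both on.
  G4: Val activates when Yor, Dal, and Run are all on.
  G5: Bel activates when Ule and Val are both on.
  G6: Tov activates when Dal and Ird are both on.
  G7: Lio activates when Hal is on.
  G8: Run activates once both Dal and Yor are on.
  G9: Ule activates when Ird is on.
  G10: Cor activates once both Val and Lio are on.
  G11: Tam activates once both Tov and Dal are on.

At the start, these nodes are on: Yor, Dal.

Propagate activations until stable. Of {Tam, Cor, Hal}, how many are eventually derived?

Dal and Yor are on, so Run activates (G8).
Yor, Dal, and Run are on, so Val activates (G4).
Val and Dal are on, so Lio activates (G1).
G10: Val and Lio on → Cor on.
Tam would need Tov and Dal (G11), but Tov never turns on.
Cor: reached.
Hal would need Ule and Run (G3), but Ule never turns on.
Reached: Cor — 1 of the 3.

1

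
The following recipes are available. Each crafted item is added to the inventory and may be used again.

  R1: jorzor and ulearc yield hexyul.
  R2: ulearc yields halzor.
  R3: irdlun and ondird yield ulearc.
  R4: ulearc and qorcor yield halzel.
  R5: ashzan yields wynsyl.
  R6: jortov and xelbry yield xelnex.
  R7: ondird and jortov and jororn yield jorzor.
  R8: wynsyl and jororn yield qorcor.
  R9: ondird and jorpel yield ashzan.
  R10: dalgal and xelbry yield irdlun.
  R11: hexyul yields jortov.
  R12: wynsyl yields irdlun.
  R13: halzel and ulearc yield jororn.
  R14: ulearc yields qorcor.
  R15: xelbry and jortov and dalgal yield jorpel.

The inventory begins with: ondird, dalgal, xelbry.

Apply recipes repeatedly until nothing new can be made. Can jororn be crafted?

Yes

dalgal and xelbry → irdlun (R10).
Using R3, irdlun and ondird make ulearc.
Using R14, ulearc makes qorcor.
Using R4, ulearc and qorcor make halzel.
Using R13, halzel and ulearc make jororn.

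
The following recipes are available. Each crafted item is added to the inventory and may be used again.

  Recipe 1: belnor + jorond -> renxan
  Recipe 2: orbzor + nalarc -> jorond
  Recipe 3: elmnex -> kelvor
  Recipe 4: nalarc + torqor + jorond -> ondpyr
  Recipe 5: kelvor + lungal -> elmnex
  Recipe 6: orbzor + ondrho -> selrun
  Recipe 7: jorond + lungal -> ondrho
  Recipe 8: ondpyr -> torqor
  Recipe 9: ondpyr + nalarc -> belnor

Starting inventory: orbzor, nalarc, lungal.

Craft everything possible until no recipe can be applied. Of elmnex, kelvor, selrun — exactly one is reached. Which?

selrun

Using Recipe 2, orbzor and nalarc make jorond.
Using Recipe 7, jorond and lungal make ondrho.
Using Recipe 6, orbzor and ondrho make selrun.
elmnex would need kelvor and lungal (Recipe 5), but kelvor is never obtained. kelvor would need elmnex (Recipe 3), but elmnex is never obtained.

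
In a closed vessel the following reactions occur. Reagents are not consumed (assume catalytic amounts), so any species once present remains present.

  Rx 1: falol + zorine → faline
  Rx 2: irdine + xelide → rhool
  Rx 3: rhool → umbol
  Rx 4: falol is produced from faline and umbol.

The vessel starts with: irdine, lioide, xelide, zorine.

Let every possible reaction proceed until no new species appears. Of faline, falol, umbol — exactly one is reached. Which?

irdine and xelide present → rhool forms (Rx 2).
rhool present → umbol forms (Rx 3).
falol would need faline and umbol (Rx 4), but faline never forms. faline would need falol and zorine (Rx 1), but falol never forms.

umbol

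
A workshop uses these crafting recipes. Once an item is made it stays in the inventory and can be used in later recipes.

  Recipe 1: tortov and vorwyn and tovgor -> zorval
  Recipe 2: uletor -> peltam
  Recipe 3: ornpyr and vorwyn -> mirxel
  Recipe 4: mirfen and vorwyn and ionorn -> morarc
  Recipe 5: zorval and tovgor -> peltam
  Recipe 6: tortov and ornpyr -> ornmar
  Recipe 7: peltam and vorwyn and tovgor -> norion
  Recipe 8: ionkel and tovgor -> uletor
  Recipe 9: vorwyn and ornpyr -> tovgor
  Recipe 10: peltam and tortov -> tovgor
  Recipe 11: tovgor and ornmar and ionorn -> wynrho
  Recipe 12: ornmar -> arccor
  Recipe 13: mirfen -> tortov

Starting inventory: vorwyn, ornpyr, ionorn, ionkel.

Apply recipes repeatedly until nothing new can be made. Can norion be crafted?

Using Recipe 9, vorwyn and ornpyr make tovgor.
ionkel and tovgor -> uletor (Recipe 8).
uletor -> peltam (Recipe 2).
peltam and vorwyn and tovgor -> norion (Recipe 7).

Yes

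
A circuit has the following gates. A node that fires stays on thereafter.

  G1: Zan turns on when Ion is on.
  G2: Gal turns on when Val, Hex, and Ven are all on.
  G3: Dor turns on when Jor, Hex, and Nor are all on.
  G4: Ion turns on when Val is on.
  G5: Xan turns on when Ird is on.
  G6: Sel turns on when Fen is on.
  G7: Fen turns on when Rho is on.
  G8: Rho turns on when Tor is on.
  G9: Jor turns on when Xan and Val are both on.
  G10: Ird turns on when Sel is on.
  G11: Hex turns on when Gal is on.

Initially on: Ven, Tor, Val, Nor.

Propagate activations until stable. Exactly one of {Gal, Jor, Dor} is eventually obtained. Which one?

Tor is on, so Rho turns on (G8).
G7: Rho on → Fen on.
G6: Fen on → Sel on.
Sel is on, so Ird turns on (G10).
Ird is on, so Xan turns on (G5).
G9: Xan and Val on → Jor on.
Gal would need Val, Hex, and Ven (G2), but Hex never turns on. Dor would need Jor, Hex, and Nor (G3), but Hex never turns on.

Jor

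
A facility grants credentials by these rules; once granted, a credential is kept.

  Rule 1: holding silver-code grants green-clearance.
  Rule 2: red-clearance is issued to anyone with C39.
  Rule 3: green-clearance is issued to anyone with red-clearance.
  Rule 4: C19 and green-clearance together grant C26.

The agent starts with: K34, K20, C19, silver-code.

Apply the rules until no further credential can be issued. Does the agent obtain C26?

Yes

Holding silver-code grants green-clearance (Rule 1).
Holding C19 and green-clearance grants C26 (Rule 4).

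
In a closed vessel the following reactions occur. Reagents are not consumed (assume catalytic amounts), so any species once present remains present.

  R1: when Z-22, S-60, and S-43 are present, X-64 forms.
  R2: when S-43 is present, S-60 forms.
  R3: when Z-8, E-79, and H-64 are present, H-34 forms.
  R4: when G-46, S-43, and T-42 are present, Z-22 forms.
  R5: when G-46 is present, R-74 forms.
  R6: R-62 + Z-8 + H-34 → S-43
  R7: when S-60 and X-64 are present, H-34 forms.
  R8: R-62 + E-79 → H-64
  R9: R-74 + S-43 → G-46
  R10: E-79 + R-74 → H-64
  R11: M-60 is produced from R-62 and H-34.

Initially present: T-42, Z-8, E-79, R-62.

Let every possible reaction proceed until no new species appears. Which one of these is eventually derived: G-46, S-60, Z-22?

S-60

R-62 and E-79 present → H-64 forms (R8).
Z-8, E-79, and H-64 present → H-34 forms (R3).
R-62, Z-8, and H-34 present → S-43 forms (R6).
S-43 present → S-60 forms (R2).
Z-22 would need G-46, S-43, and T-42 (R4), but G-46 never forms. G-46 would need R-74 and S-43 (R9), but R-74 never forms.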